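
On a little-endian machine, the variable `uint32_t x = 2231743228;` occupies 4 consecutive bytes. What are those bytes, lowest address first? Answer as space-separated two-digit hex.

FC B2 05 85

2231743228 in hexadecimal, padded to 32 bits, is 0x8505B2FC.
Split into bytes (most-significant first): 85 05 B2 FC.
Little-endian: lowest address holds the least-significant byte.
So at ascending addresses the bytes are FC B2 05 85.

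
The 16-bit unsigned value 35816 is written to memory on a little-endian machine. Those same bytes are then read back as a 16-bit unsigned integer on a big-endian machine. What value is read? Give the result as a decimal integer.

59531

35816 in 16-bit hexadecimal is 0x8BE8.
Stored little-endian, the bytes at ascending addresses are E8 8B.
Read back as big-endian, the last byte is least significant, giving 0xE88B.
0xE88B = 59531.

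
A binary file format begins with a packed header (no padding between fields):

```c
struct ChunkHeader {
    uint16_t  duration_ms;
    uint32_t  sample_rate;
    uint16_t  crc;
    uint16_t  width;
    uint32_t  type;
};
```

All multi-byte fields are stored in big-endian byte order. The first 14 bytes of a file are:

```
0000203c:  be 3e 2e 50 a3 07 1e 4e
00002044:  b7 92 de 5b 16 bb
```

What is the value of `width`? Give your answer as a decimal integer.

`width` follows `duration_ms` (2 B), `sample_rate` (4 B), `crc` (2 B), so it starts at offset 2 + 4 + 2 = 8 and occupies 2 bytes.
Bytes at offsets 8..9: B7 92.
Big-endian: lowest address holds the most-significant byte.
The bytes are already most-significant first: 0xB792.
0xB792 = 46994.

46994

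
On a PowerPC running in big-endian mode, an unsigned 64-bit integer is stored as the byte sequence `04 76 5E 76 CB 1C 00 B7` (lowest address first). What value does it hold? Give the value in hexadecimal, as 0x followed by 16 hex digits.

0x04765E76CB1C00B7

Big-endian: lowest address holds the most-significant byte.
The bytes are already most-significant first: 0x04765E76CB1C00B7.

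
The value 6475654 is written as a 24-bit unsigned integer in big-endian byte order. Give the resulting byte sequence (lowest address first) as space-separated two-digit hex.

62 CF 86

6475654 in hexadecimal, padded to 24 bits, is 0x62CF86.
Split into bytes (most-significant first): 62 CF 86.
In big-endian order the high byte comes first in memory.
So the memory order matches the most-significant-first order: 62 CF 86.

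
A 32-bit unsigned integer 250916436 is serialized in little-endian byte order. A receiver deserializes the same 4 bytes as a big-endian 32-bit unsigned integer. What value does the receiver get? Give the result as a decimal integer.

250916436 in 32-bit hexadecimal is 0x0EF4AE54.
Stored little-endian, the bytes at ascending addresses are 54 AE F4 0E.
Read back as big-endian, the last byte is least significant, giving 0x54AEF40E.
0x54AEF40E = 1420751886.

1420751886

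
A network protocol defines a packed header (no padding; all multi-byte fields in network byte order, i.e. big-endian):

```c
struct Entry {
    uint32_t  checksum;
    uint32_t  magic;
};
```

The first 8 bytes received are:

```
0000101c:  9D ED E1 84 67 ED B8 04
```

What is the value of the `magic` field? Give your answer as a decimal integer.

1743632388

`magic` follows `checksum` (4 bytes), so it starts at byte offset 4 and occupies 4 bytes.
Bytes at offsets 4..7: 67 ED B8 04.
In big-endian order the high byte comes first in memory.
The bytes are already most-significant first: 0x67EDB804.
0x67EDB804 = 1743632388.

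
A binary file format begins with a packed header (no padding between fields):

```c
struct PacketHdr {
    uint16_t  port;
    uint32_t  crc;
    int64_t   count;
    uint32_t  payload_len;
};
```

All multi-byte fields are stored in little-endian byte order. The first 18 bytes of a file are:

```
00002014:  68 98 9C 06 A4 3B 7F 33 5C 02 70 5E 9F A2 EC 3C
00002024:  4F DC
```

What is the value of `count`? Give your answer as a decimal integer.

`count` follows `port` (2 B), `crc` (4 B), so it starts at offset 2 + 4 = 6 and occupies 8 bytes.
Bytes at offsets 6..13: 7F 33 5C 02 70 5E 9F A2.
Little-endian stores the least-significant byte at the lowest address.
Reassemble most-significant byte first: A2 9F 5E 70 02 5C 33 7F → 0xA29F5E70025C337F.
Top bit is set, so as a signed 64-bit value this is 0xA29F5E70025C337F − 2^64 = -6728555483099286657.

-6728555483099286657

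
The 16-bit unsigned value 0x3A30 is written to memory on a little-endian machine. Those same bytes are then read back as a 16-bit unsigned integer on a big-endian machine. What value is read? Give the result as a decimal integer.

Stored little-endian, the bytes at ascending addresses are 30 3A.
Read back as big-endian, the last byte is least significant, giving 0x303A.
0x303A = 12346.

12346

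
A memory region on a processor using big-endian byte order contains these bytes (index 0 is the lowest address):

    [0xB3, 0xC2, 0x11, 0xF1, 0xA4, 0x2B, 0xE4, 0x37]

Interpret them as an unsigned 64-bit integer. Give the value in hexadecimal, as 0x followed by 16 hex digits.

0xB3C211F1A42BE437

Big-endian stores the most-significant byte at the lowest address.
The bytes are already most-significant first: 0xB3C211F1A42BE437.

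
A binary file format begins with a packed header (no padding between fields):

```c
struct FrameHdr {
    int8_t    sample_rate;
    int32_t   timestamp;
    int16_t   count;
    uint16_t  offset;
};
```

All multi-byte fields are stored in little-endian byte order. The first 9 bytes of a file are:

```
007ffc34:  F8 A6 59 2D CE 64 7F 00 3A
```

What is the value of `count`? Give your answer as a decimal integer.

32612

`count` follows `sample_rate` (1 B), `timestamp` (4 B), so it starts at offset 1 + 4 = 5 and occupies 2 bytes.
Bytes at offsets 5..6: 64 7F.
Little-endian: lowest address holds the least-significant byte.
Reassemble most-significant byte first: 7F 64 → 0x7F64.
0x7F64 = 32612.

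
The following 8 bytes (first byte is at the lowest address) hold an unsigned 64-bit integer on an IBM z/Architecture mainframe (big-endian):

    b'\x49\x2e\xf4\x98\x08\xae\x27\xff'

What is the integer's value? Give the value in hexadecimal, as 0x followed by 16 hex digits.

0x492EF49808AE27FF

In big-endian order the high byte comes first in memory.
The bytes are already most-significant first: 0x492EF49808AE27FF.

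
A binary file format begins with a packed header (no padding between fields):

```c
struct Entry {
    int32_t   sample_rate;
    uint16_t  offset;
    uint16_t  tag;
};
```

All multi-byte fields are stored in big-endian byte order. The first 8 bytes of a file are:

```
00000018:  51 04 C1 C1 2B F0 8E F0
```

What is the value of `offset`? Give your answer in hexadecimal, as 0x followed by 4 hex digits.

`offset` follows `sample_rate` (4 bytes), so it starts at byte offset 4 and occupies 2 bytes.
Bytes at offsets 4..5: 2B F0.
In big-endian order the high byte comes first in memory.
The bytes are already most-significant first: 0x2BF0.

0x2BF0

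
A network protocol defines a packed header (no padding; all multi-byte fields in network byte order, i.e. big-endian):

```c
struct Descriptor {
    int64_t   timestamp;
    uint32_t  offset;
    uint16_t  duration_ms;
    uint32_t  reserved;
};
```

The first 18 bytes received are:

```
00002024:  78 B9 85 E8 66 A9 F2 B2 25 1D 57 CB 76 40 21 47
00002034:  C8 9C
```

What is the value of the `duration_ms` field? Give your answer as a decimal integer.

30272

`duration_ms` follows `timestamp` (8 B), `offset` (4 B), so it starts at offset 8 + 4 = 12 and occupies 2 bytes.
Bytes at offsets 12..13: 76 40.
Big-endian: lowest address holds the most-significant byte.
The bytes are already most-significant first: 0x7640.
0x7640 = 30272.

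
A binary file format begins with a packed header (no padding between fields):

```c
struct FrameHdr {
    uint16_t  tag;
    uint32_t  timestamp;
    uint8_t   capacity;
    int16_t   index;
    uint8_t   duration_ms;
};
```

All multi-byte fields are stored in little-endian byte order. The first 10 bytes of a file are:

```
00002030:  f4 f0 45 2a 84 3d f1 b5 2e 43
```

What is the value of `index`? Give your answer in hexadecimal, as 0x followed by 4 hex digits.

`index` follows `tag` (2 B), `timestamp` (4 B), `capacity` (1 B), so it starts at offset 2 + 4 + 1 = 7 and occupies 2 bytes.
Bytes at offsets 7..8: B5 2E.
Little-endian: lowest address holds the least-significant byte.
Reassemble most-significant byte first: 2E B5 → 0x2EB5.

0x2EB5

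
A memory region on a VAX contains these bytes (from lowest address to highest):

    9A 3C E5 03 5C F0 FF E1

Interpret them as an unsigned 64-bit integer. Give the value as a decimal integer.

16284999055588015258

Little-endian stores the least-significant byte at the lowest address.
Reassemble most-significant byte first: E1 FF F0 5C 03 E5 3C 9A → 0xE1FFF05C03E53C9A.
0xE1FFF05C03E53C9A = 16284999055588015258.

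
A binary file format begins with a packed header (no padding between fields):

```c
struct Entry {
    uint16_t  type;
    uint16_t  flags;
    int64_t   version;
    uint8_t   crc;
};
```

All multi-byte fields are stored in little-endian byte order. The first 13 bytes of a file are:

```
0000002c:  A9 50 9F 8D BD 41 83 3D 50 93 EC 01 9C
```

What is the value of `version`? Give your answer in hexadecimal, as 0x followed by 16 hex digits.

0x01EC93503D8341BD

`version` follows `type` (2 B), `flags` (2 B), so it starts at offset 2 + 2 = 4 and occupies 8 bytes.
Bytes at offsets 4..11: BD 41 83 3D 50 93 EC 01.
In little-endian order the low byte comes first in memory.
Reassemble most-significant byte first: 01 EC 93 50 3D 83 41 BD → 0x01EC93503D8341BD.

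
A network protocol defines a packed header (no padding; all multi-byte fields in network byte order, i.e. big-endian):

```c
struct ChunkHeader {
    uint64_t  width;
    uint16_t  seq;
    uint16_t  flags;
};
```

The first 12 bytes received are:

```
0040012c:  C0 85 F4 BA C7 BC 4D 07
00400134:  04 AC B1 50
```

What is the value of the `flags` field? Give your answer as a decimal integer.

`flags` follows `width` (8 B), `seq` (2 B), so it starts at offset 8 + 2 = 10 and occupies 2 bytes.
Bytes at offsets 10..11: B1 50.
In big-endian order the high byte comes first in memory.
The bytes are already most-significant first: 0xB150.
0xB150 = 45392.

45392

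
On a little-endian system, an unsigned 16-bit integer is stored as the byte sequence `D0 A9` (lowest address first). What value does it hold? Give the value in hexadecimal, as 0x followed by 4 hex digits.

0xA9D0

Little-endian stores the least-significant byte at the lowest address.
Reassemble most-significant byte first: A9 D0 → 0xA9D0.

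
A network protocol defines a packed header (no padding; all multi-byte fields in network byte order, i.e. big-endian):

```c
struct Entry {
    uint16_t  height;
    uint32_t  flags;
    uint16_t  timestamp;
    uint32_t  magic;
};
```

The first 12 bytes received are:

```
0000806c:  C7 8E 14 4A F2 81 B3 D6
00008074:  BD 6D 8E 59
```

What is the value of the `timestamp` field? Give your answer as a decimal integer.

46038

`timestamp` follows `height` (2 B), `flags` (4 B), so it starts at offset 2 + 4 = 6 and occupies 2 bytes.
Bytes at offsets 6..7: B3 D6.
Big-endian stores the most-significant byte at the lowest address.
The bytes are already most-significant first: 0xB3D6.
0xB3D6 = 46038.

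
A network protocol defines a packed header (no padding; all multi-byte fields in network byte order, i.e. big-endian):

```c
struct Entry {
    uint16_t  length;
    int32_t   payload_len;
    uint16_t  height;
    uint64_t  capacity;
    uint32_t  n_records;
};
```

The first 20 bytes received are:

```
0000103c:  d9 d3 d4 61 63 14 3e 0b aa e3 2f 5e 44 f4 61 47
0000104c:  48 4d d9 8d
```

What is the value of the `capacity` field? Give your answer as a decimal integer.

12313737888091365703

`capacity` follows `length` (2 B), `payload_len` (4 B), `height` (2 B), so it starts at offset 2 + 4 + 2 = 8 and occupies 8 bytes.
Bytes at offsets 8..15: AA E3 2F 5E 44 F4 61 47.
Big-endian stores the most-significant byte at the lowest address.
The bytes are already most-significant first: 0xAAE32F5E44F46147.
0xAAE32F5E44F46147 = 12313737888091365703.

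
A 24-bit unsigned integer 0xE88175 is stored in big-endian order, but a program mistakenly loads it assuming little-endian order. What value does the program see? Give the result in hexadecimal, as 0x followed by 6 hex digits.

Stored big-endian, the bytes at ascending addresses are E8 81 75.
Read back as little-endian, the first byte is least significant, giving 0x7581E8.

0x7581E8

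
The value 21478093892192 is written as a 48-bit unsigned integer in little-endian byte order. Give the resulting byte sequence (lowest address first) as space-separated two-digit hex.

21478093892192 in hexadecimal, padded to 48 bits, is 0x1388C2282A60.
Split into bytes (most-significant first): 13 88 C2 28 2A 60.
In little-endian order the low byte comes first in memory.
So at ascending addresses the bytes are 60 2A 28 C2 88 13.

60 2A 28 C2 88 13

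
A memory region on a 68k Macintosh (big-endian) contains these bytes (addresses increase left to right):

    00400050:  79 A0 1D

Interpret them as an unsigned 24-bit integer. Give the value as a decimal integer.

In big-endian order the high byte comes first in memory.
The bytes are already most-significant first: 0x79A01D.
0x79A01D = 7970845.

7970845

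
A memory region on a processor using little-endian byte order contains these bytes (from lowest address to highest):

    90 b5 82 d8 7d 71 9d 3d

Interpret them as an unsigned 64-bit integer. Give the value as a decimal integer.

Little-endian: lowest address holds the least-significant byte.
Reassemble most-significant byte first: 3D 9D 71 7D D8 82 B5 90 → 0x3D9D717DD882B590.
0x3D9D717DD882B590 = 4439829592974472592.

4439829592974472592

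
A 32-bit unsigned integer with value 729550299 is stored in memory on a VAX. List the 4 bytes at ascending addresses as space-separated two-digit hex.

729550299 in hexadecimal, padded to 32 bits, is 0x2B7C0DDB.
Split into bytes (most-significant first): 2B 7C 0D DB.
Little-endian: lowest address holds the least-significant byte.
So at ascending addresses the bytes are DB 0D 7C 2B.

DB 0D 7C 2B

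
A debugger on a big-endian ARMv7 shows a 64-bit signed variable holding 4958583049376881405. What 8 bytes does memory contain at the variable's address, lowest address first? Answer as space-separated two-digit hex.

4958583049376881405 in hexadecimal, padded to 64 bits, is 0x44D06D02FF61DAFD.
Split into bytes (most-significant first): 44 D0 6D 02 FF 61 DA FD.
Big-endian: lowest address holds the most-significant byte.
So the memory order matches the most-significant-first order: 44 D0 6D 02 FF 61 DA FD.

44 D0 6D 02 FF 61 DA FD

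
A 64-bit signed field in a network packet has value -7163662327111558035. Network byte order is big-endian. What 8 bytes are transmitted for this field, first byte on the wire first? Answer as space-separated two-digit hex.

Two's complement of -7163662327111558035 in 64 bits: 7163662327111558035 = 0x636A70EE8A552393; invert → 0x9C958F1175AADC6C; add 1 → 0x9C958F1175AADC6D.
Split into bytes (most-significant first): 9C 95 8F 11 75 AA DC 6D.
In big-endian order the high byte comes first in memory.
So the memory order matches the most-significant-first order: 9C 95 8F 11 75 AA DC 6D.

9C 95 8F 11 75 AA DC 6D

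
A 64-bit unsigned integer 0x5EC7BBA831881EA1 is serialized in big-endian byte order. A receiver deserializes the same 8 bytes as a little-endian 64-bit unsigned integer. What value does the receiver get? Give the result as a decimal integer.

Stored big-endian, the bytes at ascending addresses are 5E C7 BB A8 31 88 1E A1.
Read back as little-endian, the first byte is least significant, giving 0xA11E8831A8BBC75E.
0xA11E8831A8BBC75E = 11609866636273370974.

11609866636273370974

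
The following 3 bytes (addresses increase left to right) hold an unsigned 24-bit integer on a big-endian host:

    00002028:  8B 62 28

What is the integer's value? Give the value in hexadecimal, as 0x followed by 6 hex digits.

Big-endian stores the most-significant byte at the lowest address.
The bytes are already most-significant first: 0x8B6228.

0x8B6228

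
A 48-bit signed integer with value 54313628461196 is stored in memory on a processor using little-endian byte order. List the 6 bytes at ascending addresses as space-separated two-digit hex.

54313628461196 in hexadecimal, padded to 48 bits, is 0x3165E087E88C.
Split into bytes (most-significant first): 31 65 E0 87 E8 8C.
Little-endian stores the least-significant byte at the lowest address.
So at ascending addresses the bytes are 8C E8 87 E0 65 31.

8C E8 87 E0 65 31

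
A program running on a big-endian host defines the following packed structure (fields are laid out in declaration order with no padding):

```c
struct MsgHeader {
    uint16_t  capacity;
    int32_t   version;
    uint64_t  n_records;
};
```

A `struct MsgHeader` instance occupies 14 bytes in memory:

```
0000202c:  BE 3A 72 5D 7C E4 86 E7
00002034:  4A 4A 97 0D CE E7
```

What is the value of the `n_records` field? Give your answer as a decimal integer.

`n_records` follows `capacity` (2 B), `version` (4 B), so it starts at offset 2 + 4 = 6 and occupies 8 bytes.
Bytes at offsets 6..13: 86 E7 4A 4A 97 0D CE E7.
Big-endian: lowest address holds the most-significant byte.
The bytes are already most-significant first: 0x86E74A4A970DCEE7.
0x86E74A4A970DCEE7 = 9720820004924804839.

9720820004924804839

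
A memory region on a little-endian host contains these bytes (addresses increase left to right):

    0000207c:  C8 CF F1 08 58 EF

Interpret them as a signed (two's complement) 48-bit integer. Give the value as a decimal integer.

-18313590485048

Little-endian: lowest address holds the least-significant byte.
Reassemble most-significant byte first: EF 58 08 F1 CF C8 → 0xEF5808F1CFC8.
Top bit is set, so as a signed 48-bit value this is 0xEF5808F1CFC8 − 2^48 = -18313590485048.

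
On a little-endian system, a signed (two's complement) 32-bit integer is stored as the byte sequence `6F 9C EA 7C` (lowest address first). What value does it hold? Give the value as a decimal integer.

Little-endian stores the least-significant byte at the lowest address.
Reassemble most-significant byte first: 7C EA 9C 6F → 0x7CEA9C6F.
0x7CEA9C6F = 2095750255.

2095750255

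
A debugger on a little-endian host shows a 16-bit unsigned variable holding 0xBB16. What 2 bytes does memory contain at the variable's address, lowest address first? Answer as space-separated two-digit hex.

Split into bytes (most-significant first): BB 16.
Little-endian: lowest address holds the least-significant byte.
So at ascending addresses the bytes are 16 BB.

16 BB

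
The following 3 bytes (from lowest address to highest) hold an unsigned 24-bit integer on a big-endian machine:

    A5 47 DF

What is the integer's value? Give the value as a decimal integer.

10831839

Big-endian stores the most-significant byte at the lowest address.
The bytes are already most-significant first: 0xA547DF.
0xA547DF = 10831839.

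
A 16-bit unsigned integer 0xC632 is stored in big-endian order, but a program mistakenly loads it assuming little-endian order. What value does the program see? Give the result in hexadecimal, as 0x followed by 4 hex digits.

0x32C6

Stored big-endian, the bytes at ascending addresses are C6 32.
Read back as little-endian, the first byte is least significant, giving 0x32C6.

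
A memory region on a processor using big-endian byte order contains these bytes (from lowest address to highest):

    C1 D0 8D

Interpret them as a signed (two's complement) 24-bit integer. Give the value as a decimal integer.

In big-endian order the high byte comes first in memory.
The bytes are already most-significant first: 0xC1D08D.
Top bit is set, so as a signed 24-bit value this is 0xC1D08D − 2^24 = -4075379.

-4075379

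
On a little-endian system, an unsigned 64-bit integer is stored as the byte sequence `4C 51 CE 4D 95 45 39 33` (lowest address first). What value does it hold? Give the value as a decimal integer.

3691057877164642636

In little-endian order the low byte comes first in memory.
Reassemble most-significant byte first: 33 39 45 95 4D CE 51 4C → 0x333945954DCE514C.
0x333945954DCE514C = 3691057877164642636.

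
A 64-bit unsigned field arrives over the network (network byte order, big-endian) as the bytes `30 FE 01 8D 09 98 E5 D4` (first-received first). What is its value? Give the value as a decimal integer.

3530260863168079316

Big-endian: lowest address holds the most-significant byte.
The bytes are already most-significant first: 0x30FE018D0998E5D4.
0x30FE018D0998E5D4 = 3530260863168079316.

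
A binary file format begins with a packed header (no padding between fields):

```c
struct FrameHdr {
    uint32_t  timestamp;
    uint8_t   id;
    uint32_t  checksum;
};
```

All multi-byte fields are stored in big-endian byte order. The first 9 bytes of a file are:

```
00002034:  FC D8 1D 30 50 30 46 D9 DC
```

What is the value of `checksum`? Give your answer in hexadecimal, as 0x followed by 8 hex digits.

`checksum` follows `timestamp` (4 B), `id` (1 B), so it starts at offset 4 + 1 = 5 and occupies 4 bytes.
Bytes at offsets 5..8: 30 46 D9 DC.
Big-endian stores the most-significant byte at the lowest address.
The bytes are already most-significant first: 0x3046D9DC.

0x3046D9DC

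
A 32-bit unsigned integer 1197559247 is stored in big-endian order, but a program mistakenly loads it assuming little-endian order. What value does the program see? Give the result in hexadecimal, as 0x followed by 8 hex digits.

1197559247 in 32-bit hexadecimal is 0x47614DCF.
Stored big-endian, the bytes at ascending addresses are 47 61 4D CF.
Read back as little-endian, the first byte is least significant, giving 0xCF4D6147.

0xCF4D6147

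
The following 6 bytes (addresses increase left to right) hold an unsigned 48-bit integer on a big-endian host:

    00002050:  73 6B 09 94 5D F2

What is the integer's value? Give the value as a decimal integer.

126903559413234

In big-endian order the high byte comes first in memory.
The bytes are already most-significant first: 0x736B09945DF2.
0x736B09945DF2 = 126903559413234.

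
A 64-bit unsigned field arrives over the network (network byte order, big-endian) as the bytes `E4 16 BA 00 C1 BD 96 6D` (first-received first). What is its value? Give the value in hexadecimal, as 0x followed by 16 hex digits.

0xE416BA00C1BD966D

Big-endian stores the most-significant byte at the lowest address.
The bytes are already most-significant first: 0xE416BA00C1BD966D.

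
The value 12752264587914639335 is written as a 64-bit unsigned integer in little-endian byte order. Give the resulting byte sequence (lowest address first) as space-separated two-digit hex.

E7 F7 71 0C 14 25 F9 B0

12752264587914639335 in hexadecimal, padded to 64 bits, is 0xB0F925140C71F7E7.
Split into bytes (most-significant first): B0 F9 25 14 0C 71 F7 E7.
Little-endian: lowest address holds the least-significant byte.
So at ascending addresses the bytes are E7 F7 71 0C 14 25 F9 B0.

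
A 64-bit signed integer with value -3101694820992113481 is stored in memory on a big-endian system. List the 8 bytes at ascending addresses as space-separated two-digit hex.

Two's complement of -3101694820992113481 in 64 bits: 3101694820992113481 = 0x2B0B6F0196E75B49; invert → 0xD4F490FE6918A4B6; add 1 → 0xD4F490FE6918A4B7.
Split into bytes (most-significant first): D4 F4 90 FE 69 18 A4 B7.
In big-endian order the high byte comes first in memory.
So the memory order matches the most-significant-first order: D4 F4 90 FE 69 18 A4 B7.

D4 F4 90 FE 69 18 A4 B7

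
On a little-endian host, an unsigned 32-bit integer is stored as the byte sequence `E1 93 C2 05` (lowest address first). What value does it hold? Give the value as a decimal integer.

Little-endian stores the least-significant byte at the lowest address.
Reassemble most-significant byte first: 05 C2 93 E1 → 0x05C293E1.
0x05C293E1 = 96637921.

96637921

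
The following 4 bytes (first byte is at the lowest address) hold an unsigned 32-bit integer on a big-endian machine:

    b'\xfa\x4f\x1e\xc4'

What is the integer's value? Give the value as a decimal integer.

4199489220

Big-endian stores the most-significant byte at the lowest address.
The bytes are already most-significant first: 0xFA4F1EC4.
0xFA4F1EC4 = 4199489220.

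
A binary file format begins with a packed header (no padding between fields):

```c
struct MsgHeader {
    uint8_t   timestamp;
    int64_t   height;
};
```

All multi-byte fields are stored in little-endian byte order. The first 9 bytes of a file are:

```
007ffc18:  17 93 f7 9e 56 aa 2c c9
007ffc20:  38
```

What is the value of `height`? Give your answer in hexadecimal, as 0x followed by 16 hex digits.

0x38C92CAA569EF793

`height` follows `timestamp` (1 byte), so it starts at byte offset 1 and occupies 8 bytes.
Bytes at offsets 1..8: 93 F7 9E 56 AA 2C C9 38.
Little-endian stores the least-significant byte at the lowest address.
Reassemble most-significant byte first: 38 C9 2C AA 56 9E F7 93 → 0x38C92CAA569EF793.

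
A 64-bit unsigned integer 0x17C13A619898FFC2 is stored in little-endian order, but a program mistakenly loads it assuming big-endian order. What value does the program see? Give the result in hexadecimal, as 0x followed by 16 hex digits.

0xC2FF9898613AC117

Stored little-endian, the bytes at ascending addresses are C2 FF 98 98 61 3A C1 17.
Read back as big-endian, the last byte is least significant, giving 0xC2FF9898613AC117.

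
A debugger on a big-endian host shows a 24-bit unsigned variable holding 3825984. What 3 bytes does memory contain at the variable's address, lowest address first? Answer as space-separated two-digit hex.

3825984 in hexadecimal, padded to 24 bits, is 0x3A6140.
Split into bytes (most-significant first): 3A 61 40.
Big-endian: lowest address holds the most-significant byte.
So the memory order matches the most-significant-first order: 3A 61 40.

3A 61 40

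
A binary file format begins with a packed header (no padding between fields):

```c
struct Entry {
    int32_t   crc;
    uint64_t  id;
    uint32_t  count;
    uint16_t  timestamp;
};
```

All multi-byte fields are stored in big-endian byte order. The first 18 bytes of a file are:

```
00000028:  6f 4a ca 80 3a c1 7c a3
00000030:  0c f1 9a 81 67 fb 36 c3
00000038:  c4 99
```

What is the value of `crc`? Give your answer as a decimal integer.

1867172480

`crc` is the first field, at byte offset 0, occupying 4 bytes.
Bytes at offsets 0..3: 6F 4A CA 80.
Big-endian: lowest address holds the most-significant byte.
The bytes are already most-significant first: 0x6F4ACA80.
0x6F4ACA80 = 1867172480.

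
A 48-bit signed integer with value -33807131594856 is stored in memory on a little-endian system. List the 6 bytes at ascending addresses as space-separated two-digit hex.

98 2F EE A9 40 E1

Two's complement of -33807131594856 in 48 bits: 33807131594856 = 0x1EBF5611D068; invert → 0xE140A9EE2F97; add 1 → 0xE140A9EE2F98.
Split into bytes (most-significant first): E1 40 A9 EE 2F 98.
In little-endian order the low byte comes first in memory.
So at ascending addresses the bytes are 98 2F EE A9 40 E1.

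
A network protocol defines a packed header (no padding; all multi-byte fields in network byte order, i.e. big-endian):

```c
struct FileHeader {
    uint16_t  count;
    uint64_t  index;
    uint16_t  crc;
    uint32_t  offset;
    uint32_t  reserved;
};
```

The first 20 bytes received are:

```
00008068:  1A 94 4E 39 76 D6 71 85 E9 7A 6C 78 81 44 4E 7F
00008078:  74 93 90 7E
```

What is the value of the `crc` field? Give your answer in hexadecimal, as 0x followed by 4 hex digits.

0x6C78

`crc` follows `count` (2 B), `index` (8 B), so it starts at offset 2 + 8 = 10 and occupies 2 bytes.
Bytes at offsets 10..11: 6C 78.
Big-endian stores the most-significant byte at the lowest address.
The bytes are already most-significant first: 0x6C78.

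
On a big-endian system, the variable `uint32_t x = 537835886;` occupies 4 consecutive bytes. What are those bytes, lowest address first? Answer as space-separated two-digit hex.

537835886 in hexadecimal, padded to 32 bits, is 0x200EB96E.
Split into bytes (most-significant first): 20 0E B9 6E.
Big-endian stores the most-significant byte at the lowest address.
So the memory order matches the most-significant-first order: 20 0E B9 6E.

20 0E B9 6E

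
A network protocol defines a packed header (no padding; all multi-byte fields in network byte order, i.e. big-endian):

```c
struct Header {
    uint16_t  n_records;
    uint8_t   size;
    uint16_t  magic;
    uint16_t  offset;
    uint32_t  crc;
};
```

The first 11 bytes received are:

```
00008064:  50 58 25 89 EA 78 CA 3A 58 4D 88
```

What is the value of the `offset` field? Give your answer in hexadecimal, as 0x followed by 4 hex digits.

0x78CA

`offset` follows `n_records` (2 B), `size` (1 B), `magic` (2 B), so it starts at offset 2 + 1 + 2 = 5 and occupies 2 bytes.
Bytes at offsets 5..6: 78 CA.
Big-endian stores the most-significant byte at the lowest address.
The bytes are already most-significant first: 0x78CA.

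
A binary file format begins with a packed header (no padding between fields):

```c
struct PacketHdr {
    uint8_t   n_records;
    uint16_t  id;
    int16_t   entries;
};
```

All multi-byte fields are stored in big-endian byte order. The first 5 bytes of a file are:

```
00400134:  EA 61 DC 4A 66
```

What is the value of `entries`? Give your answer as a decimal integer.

19046

`entries` follows `n_records` (1 B), `id` (2 B), so it starts at offset 1 + 2 = 3 and occupies 2 bytes.
Bytes at offsets 3..4: 4A 66.
In big-endian order the high byte comes first in memory.
The bytes are already most-significant first: 0x4A66.
0x4A66 = 19046.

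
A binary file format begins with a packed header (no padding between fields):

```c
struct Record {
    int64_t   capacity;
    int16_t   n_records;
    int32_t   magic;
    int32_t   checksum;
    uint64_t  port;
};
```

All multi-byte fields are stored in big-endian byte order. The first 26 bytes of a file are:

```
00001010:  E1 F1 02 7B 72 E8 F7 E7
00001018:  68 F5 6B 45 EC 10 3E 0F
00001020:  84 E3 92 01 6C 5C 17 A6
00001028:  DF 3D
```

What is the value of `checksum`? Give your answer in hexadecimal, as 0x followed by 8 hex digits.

`checksum` follows `capacity` (8 B), `n_records` (2 B), `magic` (4 B), so it starts at offset 8 + 2 + 4 = 14 and occupies 4 bytes.
Bytes at offsets 14..17: 3E 0F 84 E3.
Big-endian: lowest address holds the most-significant byte.
The bytes are already most-significant first: 0x3E0F84E3.

0x3E0F84E3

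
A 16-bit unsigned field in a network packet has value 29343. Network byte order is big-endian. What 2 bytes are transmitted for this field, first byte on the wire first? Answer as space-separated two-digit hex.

29343 in hexadecimal, padded to 16 bits, is 0x729F.
Split into bytes (most-significant first): 72 9F.
Big-endian: lowest address holds the most-significant byte.
So the memory order matches the most-significant-first order: 72 9F.

72 9F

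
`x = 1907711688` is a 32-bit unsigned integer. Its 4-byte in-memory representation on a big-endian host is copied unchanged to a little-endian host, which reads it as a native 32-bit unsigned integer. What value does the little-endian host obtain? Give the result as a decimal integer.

3361650033

1907711688 in 32-bit hexadecimal is 0x71B55EC8.
Stored big-endian, the bytes at ascending addresses are 71 B5 5E C8.
Read back as little-endian, the first byte is least significant, giving 0xC85EB571.
0xC85EB571 = 3361650033.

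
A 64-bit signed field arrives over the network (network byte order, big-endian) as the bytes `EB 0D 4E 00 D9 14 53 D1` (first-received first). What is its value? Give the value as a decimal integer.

-1509464534550293551

Big-endian: lowest address holds the most-significant byte.
The bytes are already most-significant first: 0xEB0D4E00D91453D1.
Top bit is set, so as a signed 64-bit value this is 0xEB0D4E00D91453D1 − 2^64 = -1509464534550293551.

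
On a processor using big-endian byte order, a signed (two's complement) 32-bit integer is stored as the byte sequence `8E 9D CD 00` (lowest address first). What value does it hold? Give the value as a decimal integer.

In big-endian order the high byte comes first in memory.
The bytes are already most-significant first: 0x8E9DCD00.
Top bit is set, so as a signed 32-bit value this is 0x8E9DCD00 − 2^32 = -1902260992.

-1902260992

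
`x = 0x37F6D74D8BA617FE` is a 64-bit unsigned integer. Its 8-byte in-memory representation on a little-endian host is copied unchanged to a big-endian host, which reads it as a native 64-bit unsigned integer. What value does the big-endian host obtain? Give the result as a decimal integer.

Stored little-endian, the bytes at ascending addresses are FE 17 A6 8B 4D D7 F6 37.
Read back as big-endian, the last byte is least significant, giving 0xFE17A68B4DD7F637.
0xFE17A68B4DD7F637 = 18309285927334704695.

18309285927334704695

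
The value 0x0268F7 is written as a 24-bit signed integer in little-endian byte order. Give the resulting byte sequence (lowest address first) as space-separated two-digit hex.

Split into bytes (most-significant first): 02 68 F7.
Little-endian stores the least-significant byte at the lowest address.
So at ascending addresses the bytes are F7 68 02.

F7 68 02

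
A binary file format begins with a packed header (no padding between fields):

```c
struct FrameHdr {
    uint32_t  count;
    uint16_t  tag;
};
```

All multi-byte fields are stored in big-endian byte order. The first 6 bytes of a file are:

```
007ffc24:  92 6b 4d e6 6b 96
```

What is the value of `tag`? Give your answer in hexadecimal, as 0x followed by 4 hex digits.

`tag` follows `count` (4 bytes), so it starts at byte offset 4 and occupies 2 bytes.
Bytes at offsets 4..5: 6B 96.
Big-endian: lowest address holds the most-significant byte.
The bytes are already most-significant first: 0x6B96.

0x6B96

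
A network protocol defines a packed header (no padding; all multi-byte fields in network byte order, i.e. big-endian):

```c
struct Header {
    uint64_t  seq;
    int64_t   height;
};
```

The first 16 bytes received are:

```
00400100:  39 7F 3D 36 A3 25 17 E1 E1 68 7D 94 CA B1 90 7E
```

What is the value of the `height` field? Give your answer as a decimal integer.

`height` follows `seq` (8 bytes), so it starts at byte offset 8 and occupies 8 bytes.
Bytes at offsets 8..15: E1 68 7D 94 CA B1 90 7E.
Big-endian stores the most-significant byte at the lowest address.
The bytes are already most-significant first: 0xE1687D94CAB1907E.
Top bit is set, so as a signed 64-bit value this is 0xE1687D94CAB1907E − 2^64 = -2204373939588591490.

-2204373939588591490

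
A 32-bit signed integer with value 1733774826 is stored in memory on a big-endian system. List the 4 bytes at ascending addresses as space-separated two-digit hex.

1733774826 in hexadecimal, padded to 32 bits, is 0x67574DEA.
Split into bytes (most-significant first): 67 57 4D EA.
Big-endian: lowest address holds the most-significant byte.
So the memory order matches the most-significant-first order: 67 57 4D EA.

67 57 4D EA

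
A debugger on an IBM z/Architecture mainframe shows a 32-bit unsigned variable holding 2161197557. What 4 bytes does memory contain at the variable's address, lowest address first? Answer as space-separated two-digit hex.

80 D1 41 F5

2161197557 in hexadecimal, padded to 32 bits, is 0x80D141F5.
Split into bytes (most-significant first): 80 D1 41 F5.
Big-endian: lowest address holds the most-significant byte.
So the memory order matches the most-significant-first order: 80 D1 41 F5.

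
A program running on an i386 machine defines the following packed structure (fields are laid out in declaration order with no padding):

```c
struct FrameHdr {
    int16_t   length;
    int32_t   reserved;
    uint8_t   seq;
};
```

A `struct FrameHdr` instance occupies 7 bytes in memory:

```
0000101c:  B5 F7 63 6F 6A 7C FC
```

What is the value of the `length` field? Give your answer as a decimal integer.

-2123

`length` is the first field, at byte offset 0, occupying 2 bytes.
Bytes at offsets 0..1: B5 F7.
Little-endian stores the least-significant byte at the lowest address.
Reassemble most-significant byte first: F7 B5 → 0xF7B5.
Top bit is set, so as a signed 16-bit value this is 0xF7B5 − 2^16 = -2123.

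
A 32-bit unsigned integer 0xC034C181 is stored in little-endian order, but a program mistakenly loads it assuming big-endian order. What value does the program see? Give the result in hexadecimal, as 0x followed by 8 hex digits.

0x81C134C0

Stored little-endian, the bytes at ascending addresses are 81 C1 34 C0.
Read back as big-endian, the last byte is least significant, giving 0x81C134C0.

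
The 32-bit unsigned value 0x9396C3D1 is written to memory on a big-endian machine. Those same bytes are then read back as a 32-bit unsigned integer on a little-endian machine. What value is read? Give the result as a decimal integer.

3519256211

Stored big-endian, the bytes at ascending addresses are 93 96 C3 D1.
Read back as little-endian, the first byte is least significant, giving 0xD1C39693.
0xD1C39693 = 3519256211.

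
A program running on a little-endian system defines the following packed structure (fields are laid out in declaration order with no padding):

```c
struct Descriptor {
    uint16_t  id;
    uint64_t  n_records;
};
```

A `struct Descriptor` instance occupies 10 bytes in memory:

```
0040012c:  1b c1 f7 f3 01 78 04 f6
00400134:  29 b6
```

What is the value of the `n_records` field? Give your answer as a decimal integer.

`n_records` follows `id` (2 bytes), so it starts at byte offset 2 and occupies 8 bytes.
Bytes at offsets 2..9: F7 F3 01 78 04 F6 29 B6.
Little-endian stores the least-significant byte at the lowest address.
Reassemble most-significant byte first: B6 29 F6 04 78 01 F3 F7 → 0xB629F6047801F3F7.
0xB629F6047801F3F7 = 13126293088001717239.

13126293088001717239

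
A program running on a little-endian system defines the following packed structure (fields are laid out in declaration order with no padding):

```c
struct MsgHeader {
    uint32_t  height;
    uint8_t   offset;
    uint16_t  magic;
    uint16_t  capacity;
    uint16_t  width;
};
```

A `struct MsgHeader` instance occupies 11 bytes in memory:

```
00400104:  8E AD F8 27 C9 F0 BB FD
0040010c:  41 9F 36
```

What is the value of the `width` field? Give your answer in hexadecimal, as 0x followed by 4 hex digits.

`width` follows `height` (4 B), `offset` (1 B), `magic` (2 B), `capacity` (2 B), so it starts at offset 4 + 1 + 2 + 2 = 9 and occupies 2 bytes.
Bytes at offsets 9..10: 9F 36.
In little-endian order the low byte comes first in memory.
Reassemble most-significant byte first: 36 9F → 0x369F.

0x369F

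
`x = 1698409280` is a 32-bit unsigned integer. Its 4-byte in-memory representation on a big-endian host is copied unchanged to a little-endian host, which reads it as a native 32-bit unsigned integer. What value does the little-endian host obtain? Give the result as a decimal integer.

1698409280 in 32-bit hexadecimal is 0x653BAB40.
Stored big-endian, the bytes at ascending addresses are 65 3B AB 40.
Read back as little-endian, the first byte is least significant, giving 0x40AB3B65.
0x40AB3B65 = 1084963685.

1084963685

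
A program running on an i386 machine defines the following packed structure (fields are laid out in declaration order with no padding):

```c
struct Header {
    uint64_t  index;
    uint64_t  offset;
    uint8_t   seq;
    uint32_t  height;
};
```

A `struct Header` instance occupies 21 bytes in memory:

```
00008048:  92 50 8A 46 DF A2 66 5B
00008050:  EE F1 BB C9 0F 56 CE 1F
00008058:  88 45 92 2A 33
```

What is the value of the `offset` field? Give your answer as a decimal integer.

2291863886187196910

`offset` follows `index` (8 bytes), so it starts at byte offset 8 and occupies 8 bytes.
Bytes at offsets 8..15: EE F1 BB C9 0F 56 CE 1F.
In little-endian order the low byte comes first in memory.
Reassemble most-significant byte first: 1F CE 56 0F C9 BB F1 EE → 0x1FCE560FC9BBF1EE.
0x1FCE560FC9BBF1EE = 2291863886187196910.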